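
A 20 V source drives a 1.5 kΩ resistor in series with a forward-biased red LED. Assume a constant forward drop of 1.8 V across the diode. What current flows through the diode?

KVL around the loop: 20 = V_D + I·R = 1.8 + I × 1.5 kΩ.
So I = (20 − 1.8) / 1.5 kΩ = 18.2 / 1.5 = 12.1 mA.

I ≈ 12 mA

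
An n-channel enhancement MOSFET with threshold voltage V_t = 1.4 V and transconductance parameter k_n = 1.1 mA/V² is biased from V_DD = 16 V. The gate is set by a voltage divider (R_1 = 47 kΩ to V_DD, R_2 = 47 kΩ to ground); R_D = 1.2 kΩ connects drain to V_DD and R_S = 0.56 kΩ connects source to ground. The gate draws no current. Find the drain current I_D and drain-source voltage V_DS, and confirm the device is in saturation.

V_G = V_DD·R_2/(R_1+R_2) = 16×47/94 = 8 V.
Assume saturation: I_D = (k_n/2)(V_GS − V_t)² with V_GS = V_G − I_D·R_S = 8 − 0.56·I_D.
Substituting gives 0.172·I_D² − 5.07·I_D + 24 = 0, with roots I_D = 5.92 or 23.4 mA.
The root I_D = 23.4 mA gives V_GS = -5.13 V ≤ V_t, so take I_D = 5.92 mA.
Then V_GS = 4.68 V and V_DS = V_DD − I_D(R_D+R_S) = 16 − 5.92×1.76 = 5.57 V.
Saturation requires V_DS ≥ V_GS − V_t = 3.28 V; 5.57 ≥ 3.28 ✓.

I_D ≈ 5.9 mA, V_DS ≈ 5.6 V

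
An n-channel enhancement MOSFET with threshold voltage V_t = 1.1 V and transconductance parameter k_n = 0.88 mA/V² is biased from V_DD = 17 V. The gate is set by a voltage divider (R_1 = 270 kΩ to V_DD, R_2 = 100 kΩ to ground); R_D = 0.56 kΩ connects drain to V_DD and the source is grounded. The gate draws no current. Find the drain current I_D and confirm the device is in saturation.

I_D ≈ 5.4 mA

V_G = V_DD·R_2/(R_1+R_2) = 17×100/370 = 4.59 V. With the source grounded, V_GS = V_G = 4.59 V.
Assume saturation: I_D = (k_n/2)(V_GS − V_t)² = (0.88/2)×(4.59 − 1.1)² = 0.44×3.49² = 5.37 mA.
V_DS = V_DD − I_D·R_D = 17 − 5.37×0.56 = 14 V.
Saturation requires V_DS ≥ V_GS − V_t = 3.49 V; 14 ≥ 3.49 ✓.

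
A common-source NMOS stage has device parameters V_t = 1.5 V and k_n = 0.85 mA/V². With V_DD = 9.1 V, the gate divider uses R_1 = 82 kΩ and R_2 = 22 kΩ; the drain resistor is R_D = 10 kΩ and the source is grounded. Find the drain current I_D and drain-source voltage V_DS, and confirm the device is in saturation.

V_G = V_DD·R_2/(R_1+R_2) = 9.1×22/104 = 1.92 V. With the source grounded, V_GS = V_G = 1.92 V.
Assume saturation: I_D = (k_n/2)(V_GS − V_t)² = (0.85/2)×(1.92 − 1.5)² = 0.425×0.425² = 0.0768 mA.
V_DS = V_DD − I_D·R_D = 9.1 − 0.0768×10 = 8.33 V.
Saturation requires V_DS ≥ V_GS − V_t = 0.425 V; 8.33 ≥ 0.425 ✓.

I_D ≈ 0.077 mA, V_DS ≈ 8.3 V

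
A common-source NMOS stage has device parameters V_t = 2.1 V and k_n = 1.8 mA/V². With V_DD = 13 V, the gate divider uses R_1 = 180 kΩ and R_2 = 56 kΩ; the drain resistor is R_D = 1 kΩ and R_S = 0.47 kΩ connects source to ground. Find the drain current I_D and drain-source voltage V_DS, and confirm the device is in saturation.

I_D ≈ 0.5 mA, V_DS ≈ 12 V

V_G = V_DD·R_2/(R_1+R_2) = 13×56/236 = 3.08 V.
Assume saturation: I_D = (k_n/2)(V_GS − V_t)² with V_GS = V_G − I_D·R_S = 3.08 − 0.47·I_D.
Substituting gives 0.199·I_D² − 1.83·I_D + 0.873 = 0, with roots I_D = 0.504 or 8.72 mA.
The root I_D = 8.72 mA gives V_GS = -1.01 V ≤ V_t, so take I_D = 0.504 mA.
Then V_GS = 2.85 V and V_DS = V_DD − I_D(R_D+R_S) = 13 − 0.504×1.47 = 12.3 V.
Saturation requires V_DS ≥ V_GS − V_t = 0.748 V; 12.3 ≥ 0.748 ✓.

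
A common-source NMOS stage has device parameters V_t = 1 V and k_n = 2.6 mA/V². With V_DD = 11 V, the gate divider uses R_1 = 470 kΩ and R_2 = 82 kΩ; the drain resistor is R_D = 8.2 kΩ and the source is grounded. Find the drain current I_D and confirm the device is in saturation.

V_G = V_DD·R_2/(R_1+R_2) = 11×82/552 = 1.63 V. With the source grounded, V_GS = V_G = 1.63 V.
Assume saturation: I_D = (k_n/2)(V_GS − V_t)² = (2.6/2)×(1.63 − 1)² = 1.3×0.634² = 0.523 mA.
V_DS = V_DD − I_D·R_D = 11 − 0.523×8.2 = 6.71 V.
Saturation requires V_DS ≥ V_GS − V_t = 0.634 V; 6.71 ≥ 0.634 ✓.

I_D ≈ 0.52 mA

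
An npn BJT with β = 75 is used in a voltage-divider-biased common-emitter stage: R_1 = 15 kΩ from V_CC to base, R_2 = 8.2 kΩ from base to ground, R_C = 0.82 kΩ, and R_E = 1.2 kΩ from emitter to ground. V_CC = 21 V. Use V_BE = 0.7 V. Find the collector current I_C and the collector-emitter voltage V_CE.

I_C ≈ 5.2 mA, V_CE ≈ 10 V

Thevenize the base divider: V_Th = V_CC·R_2/(R_1+R_2) = 21×8.2/23.2 = 7.42 V, R_Th = R_1‖R_2 = 5.3 kΩ.
Base-emitter loop: V_Th = I_B·R_Th + V_BE + (β+1)I_B·R_E, so I_B = (7.42 − 0.7) / (5.3 + 76×1.2) = 0.0697 mA.
I_C = β·I_B = 75×0.0697 = 5.22 mA, and I_E = (β+1)I_B = 5.29 mA.
V_CE = V_CC − I_C·R_C − I_E·R_E = 21 − 5.22×0.82 − 5.29×1.2 = 10.4 V.
V_CE = 10.4 V > 0.2 V confirms active-region operation.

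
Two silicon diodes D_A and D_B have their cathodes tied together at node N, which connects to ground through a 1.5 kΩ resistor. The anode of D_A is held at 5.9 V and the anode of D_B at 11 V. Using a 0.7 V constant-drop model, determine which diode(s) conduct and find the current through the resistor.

Only D_B conducts; I_R ≈ 6.9 mA

Assume both conduct. Then node N would need to be at both 5.9−0.7 = 5.2 V and 11−0.7 = 10.3 V, which is impossible.
Assume only D_B conducts: V_N = 11 − 0.7 = 10.3 V, so I_R = 10.3/1.5 = 6.87 mA.
Check D_A: its anode-to-cathode voltage is 5.9 − 10.3 = -4.4 V < 0.7 V, so it is off. The assumption is consistent.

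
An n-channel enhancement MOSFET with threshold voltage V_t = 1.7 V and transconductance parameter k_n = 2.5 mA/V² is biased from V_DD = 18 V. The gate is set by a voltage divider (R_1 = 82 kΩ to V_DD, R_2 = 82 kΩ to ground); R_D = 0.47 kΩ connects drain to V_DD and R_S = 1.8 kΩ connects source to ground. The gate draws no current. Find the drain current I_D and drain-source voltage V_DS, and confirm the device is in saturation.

I_D ≈ 3.2 mA, V_DS ≈ 11 V

V_G = V_DD·R_2/(R_1+R_2) = 18×82/164 = 9 V.
Assume saturation: I_D = (k_n/2)(V_GS − V_t)² with V_GS = V_G − I_D·R_S = 9 − 1.8·I_D.
Substituting gives 4.05·I_D² − 33.9·I_D + 66.6 = 0, with roots I_D = 3.17 or 5.19 mA.
The root I_D = 5.19 mA gives V_GS = -0.337 V ≤ V_t, so take I_D = 3.17 mA.
Then V_GS = 3.29 V and V_DS = V_DD − I_D(R_D+R_S) = 18 − 3.17×2.27 = 10.8 V.
Saturation requires V_DS ≥ V_GS − V_t = 1.59 V; 10.8 ≥ 1.59 ✓.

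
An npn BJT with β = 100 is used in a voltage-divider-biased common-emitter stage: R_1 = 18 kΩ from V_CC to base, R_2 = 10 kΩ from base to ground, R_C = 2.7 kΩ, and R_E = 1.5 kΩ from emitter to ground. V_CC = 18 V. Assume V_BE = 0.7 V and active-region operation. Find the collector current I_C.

Thevenize the base divider: V_Th = V_CC·R_2/(R_1+R_2) = 18×10/28 = 6.43 V, R_Th = R_1‖R_2 = 6.43 kΩ.
Base-emitter loop: V_Th = I_B·R_Th + V_BE + (β+1)I_B·R_E, so I_B = (6.43 − 0.7) / (6.43 + 101×1.5) = 0.0363 mA.
I_C = β·I_B = 100×0.0363 = 3.63 mA, and I_E = (β+1)I_B = 3.66 mA.
V_CE = V_CC − I_C·R_C − I_E·R_E = 18 − 3.63×2.7 − 3.66×1.5 = 2.71 V.
V_CE = 2.71 V > 0.2 V confirms active-region operation.

I_C ≈ 3.6 mA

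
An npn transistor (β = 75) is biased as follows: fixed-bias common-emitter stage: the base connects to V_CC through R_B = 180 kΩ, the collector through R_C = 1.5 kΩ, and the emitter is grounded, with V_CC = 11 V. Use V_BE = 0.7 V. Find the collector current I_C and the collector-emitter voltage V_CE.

Base loop: V_CC = I_B·R_B + V_BE, so I_B = (11 − 0.7)/180 kΩ = 0.0572 mA.
In the active region I_C = β·I_B = 75 × 0.0572 = 4.29 mA.
Collector loop: V_CE = V_CC − I_C·R_C = 11 − 4.29×1.5 = 4.56 V.
Since V_CE = 4.56 V > V_CE(sat) ≈ 0.2 V, the transistor is in the active region as assumed.

I_C ≈ 4.3 mA, V_CE ≈ 4.6 V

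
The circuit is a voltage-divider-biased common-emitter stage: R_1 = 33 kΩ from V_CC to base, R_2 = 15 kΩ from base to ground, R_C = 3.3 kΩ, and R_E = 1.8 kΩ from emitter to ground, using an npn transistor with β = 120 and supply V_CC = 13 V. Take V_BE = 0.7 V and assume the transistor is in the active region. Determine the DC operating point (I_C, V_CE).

I_C ≈ 1.8 mA, V_CE ≈ 4 V

Thevenize the base divider: V_Th = V_CC·R_2/(R_1+R_2) = 13×15/48 = 4.06 V, R_Th = R_1‖R_2 = 10.3 kΩ.
Base-emitter loop: V_Th = I_B·R_Th + V_BE + (β+1)I_B·R_E, so I_B = (4.06 − 0.7) / (10.3 + 121×1.8) = 0.0147 mA.
I_C = β·I_B = 120×0.0147 = 1.77 mA, and I_E = (β+1)I_B = 1.78 mA.
V_CE = V_CC − I_C·R_C − I_E·R_E = 13 − 1.77×3.3 − 1.78×1.8 = 3.95 V.
V_CE = 3.95 V > 0.2 V confirms active-region operation.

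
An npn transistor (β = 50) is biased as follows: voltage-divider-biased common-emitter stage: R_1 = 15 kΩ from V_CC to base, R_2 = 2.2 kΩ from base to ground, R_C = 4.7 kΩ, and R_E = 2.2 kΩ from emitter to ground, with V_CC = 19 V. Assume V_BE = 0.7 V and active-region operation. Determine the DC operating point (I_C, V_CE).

I_C ≈ 0.76 mA, V_CE ≈ 14 V

Thevenize the base divider: V_Th = V_CC·R_2/(R_1+R_2) = 19×2.2/17.2 = 2.43 V, R_Th = R_1‖R_2 = 1.92 kΩ.
Base-emitter loop: V_Th = I_B·R_Th + V_BE + (β+1)I_B·R_E, so I_B = (2.43 − 0.7) / (1.92 + 51×2.2) = 0.0152 mA.
I_C = β·I_B = 50×0.0152 = 0.758 mA, and I_E = (β+1)I_B = 0.773 mA.
V_CE = V_CC − I_C·R_C − I_E·R_E = 19 − 0.758×4.7 − 0.773×2.2 = 13.7 V.
V_CE = 13.7 V > 0.2 V confirms active-region operation.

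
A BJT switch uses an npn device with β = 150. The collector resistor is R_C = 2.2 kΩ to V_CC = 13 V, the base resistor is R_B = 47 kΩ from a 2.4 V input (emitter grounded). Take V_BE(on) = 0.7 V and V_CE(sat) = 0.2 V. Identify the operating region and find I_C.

active; I_C ≈ 5.4 mA

Assume active. Base-emitter loop: I_B = (V_BB − V_BE)/R_B = (2.4 − 0.7)/47 = 0.0362 mA.
I_C = β·I_B = 150×0.0362 = 5.43 mA.
V_CE = V_CC − I_C·R_C = 13 − 5.43×2.2 = 1.06 V > V_CE(sat), so the active-region assumption holds.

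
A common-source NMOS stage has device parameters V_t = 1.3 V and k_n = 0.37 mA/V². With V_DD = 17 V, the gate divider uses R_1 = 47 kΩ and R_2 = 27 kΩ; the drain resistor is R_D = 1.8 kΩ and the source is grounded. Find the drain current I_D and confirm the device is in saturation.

I_D ≈ 4.4 mA

V_G = V_DD·R_2/(R_1+R_2) = 17×27/74 = 6.2 V. With the source grounded, V_GS = V_G = 6.2 V.
Assume saturation: I_D = (k_n/2)(V_GS − V_t)² = (0.37/2)×(6.2 − 1.3)² = 0.185×4.9² = 4.45 mA.
V_DS = V_DD − I_D·R_D = 17 − 4.45×1.8 = 9 V.
Saturation requires V_DS ≥ V_GS − V_t = 4.9 V; 9 ≥ 4.9 ✓.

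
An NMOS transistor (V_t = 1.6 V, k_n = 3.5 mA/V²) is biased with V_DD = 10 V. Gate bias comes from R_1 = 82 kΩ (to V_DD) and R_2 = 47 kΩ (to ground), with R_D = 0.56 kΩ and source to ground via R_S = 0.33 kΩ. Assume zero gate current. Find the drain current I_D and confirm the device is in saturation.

V_G = V_DD·R_2/(R_1+R_2) = 10×47/129 = 3.64 V.
Assume saturation: I_D = (k_n/2)(V_GS − V_t)² with V_GS = V_G − I_D·R_S = 3.64 − 0.33·I_D.
Substituting gives 0.191·I_D² − 3.36·I_D + 7.31 = 0, with roots I_D = 2.54 or 15.1 mA.
The root I_D = 15.1 mA gives V_GS = -1.34 V ≤ V_t, so take I_D = 2.54 mA.
Then V_GS = 2.8 V and V_DS = V_DD − I_D(R_D+R_S) = 10 − 2.54×0.89 = 7.74 V.
Saturation requires V_DS ≥ V_GS − V_t = 1.2 V; 7.74 ≥ 1.2 ✓.

I_D ≈ 2.5 mA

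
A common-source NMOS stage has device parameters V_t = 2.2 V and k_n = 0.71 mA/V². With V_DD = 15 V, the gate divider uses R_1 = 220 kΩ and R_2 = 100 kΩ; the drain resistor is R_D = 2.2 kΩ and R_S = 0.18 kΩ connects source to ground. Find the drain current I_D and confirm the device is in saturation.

V_G = V_DD·R_2/(R_1+R_2) = 15×100/320 = 4.69 V.
Assume saturation: I_D = (k_n/2)(V_GS − V_t)² with V_GS = V_G − I_D·R_S = 4.69 − 0.18·I_D.
Substituting gives 0.0115·I_D² − 1.32·I_D + 2.2 = 0, with roots I_D = 1.69 or 113 mA.
The root I_D = 113 mA gives V_GS = -15.6 V ≤ V_t, so take I_D = 1.69 mA.
Then V_GS = 4.38 V and V_DS = V_DD − I_D(R_D+R_S) = 15 − 1.69×2.38 = 11 V.
Saturation requires V_DS ≥ V_GS − V_t = 2.18 V; 11 ≥ 2.18 ✓.

I_D ≈ 1.7 mA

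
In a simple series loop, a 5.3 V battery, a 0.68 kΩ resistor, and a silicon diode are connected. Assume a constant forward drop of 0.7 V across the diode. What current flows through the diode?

KVL around the loop: 5.3 = V_D + I·R = 0.7 + I × 0.68 kΩ.
So I = (5.3 − 0.7) / 0.68 kΩ = 4.6 / 0.68 = 6.76 mA.

I ≈ 6.8 mA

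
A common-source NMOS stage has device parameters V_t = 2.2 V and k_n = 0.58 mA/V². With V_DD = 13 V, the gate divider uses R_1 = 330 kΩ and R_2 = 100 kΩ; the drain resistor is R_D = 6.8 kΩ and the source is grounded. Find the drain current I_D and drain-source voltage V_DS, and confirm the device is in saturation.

V_G = V_DD·R_2/(R_1+R_2) = 13×100/430 = 3.02 V. With the source grounded, V_GS = V_G = 3.02 V.
Assume saturation: I_D = (k_n/2)(V_GS − V_t)² = (0.58/2)×(3.02 − 2.2)² = 0.29×0.823² = 0.197 mA.
V_DS = V_DD − I_D·R_D = 13 − 0.197×6.8 = 11.7 V.
Saturation requires V_DS ≥ V_GS − V_t = 0.823 V; 11.7 ≥ 0.823 ✓.

I_D ≈ 0.2 mA, V_DS ≈ 12 V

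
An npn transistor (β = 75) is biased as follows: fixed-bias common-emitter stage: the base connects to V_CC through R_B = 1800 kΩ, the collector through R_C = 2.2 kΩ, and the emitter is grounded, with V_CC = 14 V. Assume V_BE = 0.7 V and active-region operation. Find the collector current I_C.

I_C ≈ 0.55 mA

Base loop: V_CC = I_B·R_B + V_BE, so I_B = (14 − 0.7)/1800 kΩ = 0.00739 mA.
In the active region I_C = β·I_B = 75 × 0.00739 = 0.554 mA.
Collector loop: V_CE = V_CC − I_C·R_C = 14 − 0.554×2.2 = 12.8 V.
Since V_CE = 12.8 V > V_CE(sat) ≈ 0.2 V, the transistor is in the active region as assumed.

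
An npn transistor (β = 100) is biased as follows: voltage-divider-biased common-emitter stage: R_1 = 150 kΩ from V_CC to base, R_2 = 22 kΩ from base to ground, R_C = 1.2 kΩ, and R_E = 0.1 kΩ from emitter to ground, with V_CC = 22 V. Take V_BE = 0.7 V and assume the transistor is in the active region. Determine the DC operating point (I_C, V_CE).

I_C ≈ 7.2 mA, V_CE ≈ 13 V

Thevenize the base divider: V_Th = V_CC·R_2/(R_1+R_2) = 22×22/172 = 2.81 V, R_Th = R_1‖R_2 = 19.2 kΩ.
Base-emitter loop: V_Th = I_B·R_Th + V_BE + (β+1)I_B·R_E, so I_B = (2.81 − 0.7) / (19.2 + 101×0.1) = 0.0722 mA.
I_C = β·I_B = 100×0.0722 = 7.22 mA, and I_E = (β+1)I_B = 7.29 mA.
V_CE = V_CC − I_C·R_C − I_E·R_E = 22 − 7.22×1.2 − 7.29×0.1 = 12.6 V.
V_CE = 12.6 V > 0.2 V confirms active-region operation.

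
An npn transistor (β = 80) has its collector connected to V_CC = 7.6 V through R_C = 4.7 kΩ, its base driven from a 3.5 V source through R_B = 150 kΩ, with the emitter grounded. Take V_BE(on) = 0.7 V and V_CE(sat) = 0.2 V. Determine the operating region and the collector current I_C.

active; I_C ≈ 1.5 mA

Assume active. Base-emitter loop: I_B = (V_BB − V_BE)/R_B = (3.5 − 0.7)/150 = 0.0187 mA.
I_C = β·I_B = 80×0.0187 = 1.49 mA.
V_CE = V_CC − I_C·R_C = 7.6 − 1.49×4.7 = 0.581 V > V_CE(sat), so the active-region assumption holds.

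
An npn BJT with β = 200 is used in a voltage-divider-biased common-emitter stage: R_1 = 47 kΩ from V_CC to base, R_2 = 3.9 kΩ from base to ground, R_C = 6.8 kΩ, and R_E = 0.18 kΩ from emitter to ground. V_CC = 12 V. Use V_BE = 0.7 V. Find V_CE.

Thevenize the base divider: V_Th = V_CC·R_2/(R_1+R_2) = 12×3.9/50.9 = 0.919 V, R_Th = R_1‖R_2 = 3.6 kΩ.
Base-emitter loop: V_Th = I_B·R_Th + V_BE + (β+1)I_B·R_E, so I_B = (0.919 − 0.7) / (3.6 + 201×0.18) = 0.00552 mA.
I_C = β·I_B = 200×0.00552 = 1.1 mA, and I_E = (β+1)I_B = 1.11 mA.
V_CE = V_CC − I_C·R_C − I_E·R_E = 12 − 1.1×6.8 − 1.11×0.18 = 4.3 V.
V_CE = 4.3 V > 0.2 V confirms active-region operation.

V_CE ≈ 4.3 V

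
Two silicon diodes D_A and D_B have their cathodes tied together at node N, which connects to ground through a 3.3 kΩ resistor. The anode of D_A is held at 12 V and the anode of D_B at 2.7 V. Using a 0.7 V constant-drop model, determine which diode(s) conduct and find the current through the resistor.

Assume both conduct. Then node N would need to be at both 12−0.7 = 11.3 V and 2.7−0.7 = 2 V, which is impossible.
Assume only D_A conducts: V_N = 12 − 0.7 = 11.3 V, so I_R = 11.3/3.3 = 3.42 mA.
Check D_B: its anode-to-cathode voltage is 2.7 − 11.3 = -8.6 V < 0.7 V, so it is off. The assumption is consistent.

Only D_A conducts; I_R ≈ 3.4 mA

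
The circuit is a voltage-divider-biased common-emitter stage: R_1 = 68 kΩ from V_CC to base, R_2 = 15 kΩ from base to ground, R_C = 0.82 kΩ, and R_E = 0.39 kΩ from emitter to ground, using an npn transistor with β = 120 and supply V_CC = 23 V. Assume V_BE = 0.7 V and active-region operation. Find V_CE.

V_CE ≈ 15 V

Thevenize the base divider: V_Th = V_CC·R_2/(R_1+R_2) = 23×15/83 = 4.16 V, R_Th = R_1‖R_2 = 12.3 kΩ.
Base-emitter loop: V_Th = I_B·R_Th + V_BE + (β+1)I_B·R_E, so I_B = (4.16 − 0.7) / (12.3 + 121×0.39) = 0.0581 mA.
I_C = β·I_B = 120×0.0581 = 6.97 mA, and I_E = (β+1)I_B = 7.03 mA.
V_CE = V_CC − I_C·R_C − I_E·R_E = 23 − 6.97×0.82 − 7.03×0.39 = 14.5 V.
V_CE = 14.5 V > 0.2 V confirms active-region operation.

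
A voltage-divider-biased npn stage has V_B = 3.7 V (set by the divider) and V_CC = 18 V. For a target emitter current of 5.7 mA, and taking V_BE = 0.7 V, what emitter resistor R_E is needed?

R_E ≈ 0.53 kΩ

V_E = V_B − V_BE = 3.7 − 0.7 = 3 V.
R_E = V_E / I_E = 3 / 5.7 = 0.526 kΩ.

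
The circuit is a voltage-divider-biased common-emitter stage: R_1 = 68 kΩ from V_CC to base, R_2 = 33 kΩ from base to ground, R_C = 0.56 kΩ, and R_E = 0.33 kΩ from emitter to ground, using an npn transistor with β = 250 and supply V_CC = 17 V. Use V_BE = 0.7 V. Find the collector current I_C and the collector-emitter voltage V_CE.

I_C ≈ 12 mA, V_CE ≈ 6.7 V

Thevenize the base divider: V_Th = V_CC·R_2/(R_1+R_2) = 17×33/101 = 5.55 V, R_Th = R_1‖R_2 = 22.2 kΩ.
Base-emitter loop: V_Th = I_B·R_Th + V_BE + (β+1)I_B·R_E, so I_B = (5.55 − 0.7) / (22.2 + 251×0.33) = 0.0462 mA.
I_C = β·I_B = 250×0.0462 = 11.6 mA, and I_E = (β+1)I_B = 11.6 mA.
V_CE = V_CC − I_C·R_C − I_E·R_E = 17 − 11.6×0.56 − 11.6×0.33 = 6.7 V.
V_CE = 6.7 V > 0.2 V confirms active-region operation.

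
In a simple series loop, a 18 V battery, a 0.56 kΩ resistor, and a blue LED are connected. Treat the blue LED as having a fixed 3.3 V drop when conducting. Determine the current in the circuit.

I ≈ 26 mA

KVL around the loop: 18 = V_D + I·R = 3.3 + I × 0.56 kΩ.
So I = (18 − 3.3) / 0.56 kΩ = 14.7 / 0.56 = 26.2 mA.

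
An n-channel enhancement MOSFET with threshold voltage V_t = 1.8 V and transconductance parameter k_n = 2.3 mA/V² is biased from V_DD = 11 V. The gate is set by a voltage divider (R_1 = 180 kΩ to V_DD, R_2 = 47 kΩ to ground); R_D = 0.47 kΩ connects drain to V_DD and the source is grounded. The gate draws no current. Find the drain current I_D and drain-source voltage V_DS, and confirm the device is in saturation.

V_G = V_DD·R_2/(R_1+R_2) = 11×47/227 = 2.28 V. With the source grounded, V_GS = V_G = 2.28 V.
Assume saturation: I_D = (k_n/2)(V_GS − V_t)² = (2.3/2)×(2.28 − 1.8)² = 1.15×0.478² = 0.262 mA.
V_DS = V_DD − I_D·R_D = 11 − 0.262×0.47 = 10.9 V.
Saturation requires V_DS ≥ V_GS − V_t = 0.478 V; 10.9 ≥ 0.478 ✓.

I_D ≈ 0.26 mA, V_DS ≈ 11 V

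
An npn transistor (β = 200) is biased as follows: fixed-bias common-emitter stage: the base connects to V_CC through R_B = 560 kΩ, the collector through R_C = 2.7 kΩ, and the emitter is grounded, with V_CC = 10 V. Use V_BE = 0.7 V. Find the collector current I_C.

I_C ≈ 3.3 mA

Base loop: V_CC = I_B·R_B + V_BE, so I_B = (10 − 0.7)/560 kΩ = 0.0166 mA.
In the active region I_C = β·I_B = 200 × 0.0166 = 3.32 mA.
Collector loop: V_CE = V_CC − I_C·R_C = 10 − 3.32×2.7 = 1.03 V.
Since V_CE = 1.03 V > V_CE(sat) ≈ 0.2 V, the transistor is in the active region as assumed.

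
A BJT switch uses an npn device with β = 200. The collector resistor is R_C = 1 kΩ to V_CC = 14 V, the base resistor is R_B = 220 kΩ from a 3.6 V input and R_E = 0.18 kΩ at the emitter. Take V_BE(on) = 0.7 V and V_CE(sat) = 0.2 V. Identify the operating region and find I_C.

Assume active. Base-emitter loop: I_B = (V_BB − V_BE)/(R_B + (β+1)R_E) = (3.6 − 0.7)/(220 + 201×0.18) = 0.0113 mA.
I_C = β·I_B = 200×0.0113 = 2.26 mA.
V_CE = V_CC − I_C·R_C − I_E·R_E = 14 − 2.26×1 − 2.28×0.18 = 11.3 V > V_CE(sat), so the active-region assumption holds.

active; I_C ≈ 2.3 mA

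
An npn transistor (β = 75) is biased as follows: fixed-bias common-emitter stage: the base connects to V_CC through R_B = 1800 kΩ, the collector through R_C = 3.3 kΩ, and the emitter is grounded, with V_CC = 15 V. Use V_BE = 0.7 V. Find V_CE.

V_CE ≈ 13 V

Base loop: V_CC = I_B·R_B + V_BE, so I_B = (15 − 0.7)/1800 kΩ = 0.00794 mA.
In the active region I_C = β·I_B = 75 × 0.00794 = 0.596 mA.
Collector loop: V_CE = V_CC − I_C·R_C = 15 − 0.596×3.3 = 13 V.
Since V_CE = 13 V > V_CE(sat) ≈ 0.2 V, the transistor is in the active region as assumed.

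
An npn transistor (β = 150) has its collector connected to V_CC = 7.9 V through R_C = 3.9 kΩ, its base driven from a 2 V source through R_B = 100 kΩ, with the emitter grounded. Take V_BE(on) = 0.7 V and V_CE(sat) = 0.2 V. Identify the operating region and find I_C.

active; I_C ≈ 2 mA

Assume active. Base-emitter loop: I_B = (V_BB − V_BE)/R_B = (2 − 0.7)/100 = 0.013 mA.
I_C = β·I_B = 150×0.013 = 1.95 mA.
V_CE = V_CC − I_C·R_C = 7.9 − 1.95×3.9 = 0.295 V > V_CE(sat), so the active-region assumption holds.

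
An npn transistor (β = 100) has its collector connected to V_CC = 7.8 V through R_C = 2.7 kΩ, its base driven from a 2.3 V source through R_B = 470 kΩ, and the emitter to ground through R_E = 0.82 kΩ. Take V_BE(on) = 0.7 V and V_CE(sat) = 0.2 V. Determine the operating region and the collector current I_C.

Assume active. Base-emitter loop: I_B = (V_BB − V_BE)/(R_B + (β+1)R_E) = (2.3 − 0.7)/(470 + 101×0.82) = 0.00289 mA.
I_C = β·I_B = 100×0.00289 = 0.289 mA.
V_CE = V_CC − I_C·R_C − I_E·R_E = 7.8 − 0.289×2.7 − 0.292×0.82 = 6.78 V > V_CE(sat), so the active-region assumption holds.

active; I_C ≈ 0.29 mA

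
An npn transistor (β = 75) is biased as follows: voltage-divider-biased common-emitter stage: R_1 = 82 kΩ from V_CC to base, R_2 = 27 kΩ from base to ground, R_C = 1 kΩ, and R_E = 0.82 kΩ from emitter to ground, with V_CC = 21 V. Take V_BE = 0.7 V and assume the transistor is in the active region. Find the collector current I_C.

I_C ≈ 4.1 mA

Thevenize the base divider: V_Th = V_CC·R_2/(R_1+R_2) = 21×27/109 = 5.2 V, R_Th = R_1‖R_2 = 20.3 kΩ.
Base-emitter loop: V_Th = I_B·R_Th + V_BE + (β+1)I_B·R_E, so I_B = (5.2 − 0.7) / (20.3 + 76×0.82) = 0.0545 mA.
I_C = β·I_B = 75×0.0545 = 4.09 mA, and I_E = (β+1)I_B = 4.14 mA.
V_CE = V_CC − I_C·R_C − I_E·R_E = 21 − 4.09×1 − 4.14×0.82 = 13.5 V.
V_CE = 13.5 V > 0.2 V confirms active-region operation.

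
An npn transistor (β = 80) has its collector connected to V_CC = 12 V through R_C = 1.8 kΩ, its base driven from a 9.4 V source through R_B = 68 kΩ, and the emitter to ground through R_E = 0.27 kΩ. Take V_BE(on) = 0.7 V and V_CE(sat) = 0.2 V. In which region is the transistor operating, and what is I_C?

Assume active: I_B = (9.4 − 0.7)/(68 + 81×0.27) = 0.0968 mA, I_C = β·I_B = 7.74 mA.
Then V_CE = 12 − 7.74×1.8 − 7.84×0.27 = -4.06 V < 0.2 V — the active assumption fails.
Re-solve with V_CE = 0.2 V. KCL at the emitter: V_E/R_E = (V_BB−0.7−V_E)/R_B + (V_CC−0.2−V_E)/R_C, giving V_E = 1.56 V.
I_C = (V_CC − 0.2 − V_E)/R_C = (11.8 − 1.56)/1.8 = 5.69 mA.
Check: I_B = (8.7 − 1.56)/68 = 0.105 mA, and β·I_B = 8.4 mA > I_C, confirming saturation.

saturation; I_C ≈ 5.7 mA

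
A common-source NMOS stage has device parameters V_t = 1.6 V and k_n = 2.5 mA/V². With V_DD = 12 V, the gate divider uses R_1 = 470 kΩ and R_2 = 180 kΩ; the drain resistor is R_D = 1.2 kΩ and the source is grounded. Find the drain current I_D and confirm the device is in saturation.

V_G = V_DD·R_2/(R_1+R_2) = 12×180/650 = 3.32 V. With the source grounded, V_GS = V_G = 3.32 V.
Assume saturation: I_D = (k_n/2)(V_GS − V_t)² = (2.5/2)×(3.32 − 1.6)² = 1.25×1.72² = 3.71 mA.
V_DS = V_DD − I_D·R_D = 12 − 3.71×1.2 = 7.55 V.
Saturation requires V_DS ≥ V_GS − V_t = 1.72 V; 7.55 ≥ 1.72 ✓.

I_D ≈ 3.7 mA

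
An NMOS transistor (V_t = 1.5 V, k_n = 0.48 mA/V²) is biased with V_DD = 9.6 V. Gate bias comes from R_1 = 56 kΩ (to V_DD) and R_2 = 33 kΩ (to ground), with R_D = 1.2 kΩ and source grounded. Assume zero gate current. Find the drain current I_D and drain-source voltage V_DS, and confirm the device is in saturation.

V_G = V_DD·R_2/(R_1+R_2) = 9.6×33/89 = 3.56 V. With the source grounded, V_GS = V_G = 3.56 V.
Assume saturation: I_D = (k_n/2)(V_GS − V_t)² = (0.48/2)×(3.56 − 1.5)² = 0.24×2.06² = 1.02 mA.
V_DS = V_DD − I_D·R_D = 9.6 − 1.02×1.2 = 8.38 V.
Saturation requires V_DS ≥ V_GS − V_t = 2.06 V; 8.38 ≥ 2.06 ✓.

I_D ≈ 1 mA, V_DS ≈ 8.4 V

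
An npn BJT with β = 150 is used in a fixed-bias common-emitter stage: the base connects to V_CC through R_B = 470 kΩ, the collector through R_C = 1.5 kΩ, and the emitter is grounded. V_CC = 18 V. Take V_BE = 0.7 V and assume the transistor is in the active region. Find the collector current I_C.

I_C ≈ 5.5 mA

Base loop: V_CC = I_B·R_B + V_BE, so I_B = (18 − 0.7)/470 kΩ = 0.0368 mA.
In the active region I_C = β·I_B = 150 × 0.0368 = 5.52 mA.
Collector loop: V_CE = V_CC − I_C·R_C = 18 − 5.52×1.5 = 9.72 V.
Since V_CE = 9.72 V > V_CE(sat) ≈ 0.2 V, the transistor is in the active region as assumed.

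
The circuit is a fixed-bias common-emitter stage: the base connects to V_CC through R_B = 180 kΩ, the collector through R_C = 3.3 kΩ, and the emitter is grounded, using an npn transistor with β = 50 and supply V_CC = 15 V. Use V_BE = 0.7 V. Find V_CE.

Base loop: V_CC = I_B·R_B + V_BE, so I_B = (15 − 0.7)/180 kΩ = 0.0794 mA.
In the active region I_C = β·I_B = 50 × 0.0794 = 3.97 mA.
Collector loop: V_CE = V_CC − I_C·R_C = 15 − 3.97×3.3 = 1.89 V.
Since V_CE = 1.89 V > V_CE(sat) ≈ 0.2 V, the transistor is in the active region as assumed.

V_CE ≈ 1.9 V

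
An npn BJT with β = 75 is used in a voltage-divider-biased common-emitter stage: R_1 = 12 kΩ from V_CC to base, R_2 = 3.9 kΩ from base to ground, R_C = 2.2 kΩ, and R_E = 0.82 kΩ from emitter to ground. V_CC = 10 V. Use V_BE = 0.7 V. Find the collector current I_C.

Thevenize the base divider: V_Th = V_CC·R_2/(R_1+R_2) = 10×3.9/15.9 = 2.45 V, R_Th = R_1‖R_2 = 2.94 kΩ.
Base-emitter loop: V_Th = I_B·R_Th + V_BE + (β+1)I_B·R_E, so I_B = (2.45 − 0.7) / (2.94 + 76×0.82) = 0.0269 mA.
I_C = β·I_B = 75×0.0269 = 2.01 mA, and I_E = (β+1)I_B = 2.04 mA.
V_CE = V_CC − I_C·R_C − I_E·R_E = 10 − 2.01×2.2 − 2.04×0.82 = 3.89 V.
V_CE = 3.89 V > 0.2 V confirms active-region operation.

I_C ≈ 2 mA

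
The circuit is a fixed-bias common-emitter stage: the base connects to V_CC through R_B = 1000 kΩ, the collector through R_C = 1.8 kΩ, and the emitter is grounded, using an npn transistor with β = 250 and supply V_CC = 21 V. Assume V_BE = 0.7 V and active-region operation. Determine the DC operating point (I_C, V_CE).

Base loop: V_CC = I_B·R_B + V_BE, so I_B = (21 − 0.7)/1000 kΩ = 0.0203 mA.
In the active region I_C = β·I_B = 250 × 0.0203 = 5.08 mA.
Collector loop: V_CE = V_CC − I_C·R_C = 21 − 5.08×1.8 = 11.9 V.
Since V_CE = 11.9 V > V_CE(sat) ≈ 0.2 V, the transistor is in the active region as assumed.

I_C ≈ 5.1 mA, V_CE ≈ 12 V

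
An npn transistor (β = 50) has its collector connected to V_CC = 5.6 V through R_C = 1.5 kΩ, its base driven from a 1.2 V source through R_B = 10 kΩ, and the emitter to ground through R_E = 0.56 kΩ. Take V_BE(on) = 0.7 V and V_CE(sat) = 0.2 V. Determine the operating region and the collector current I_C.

Assume active. Base-emitter loop: I_B = (V_BB − V_BE)/(R_B + (β+1)R_E) = (1.2 − 0.7)/(10 + 51×0.56) = 0.013 mA.
I_C = β·I_B = 50×0.013 = 0.648 mA.
V_CE = V_CC − I_C·R_C − I_E·R_E = 5.6 − 0.648×1.5 − 0.661×0.56 = 4.26 V > V_CE(sat), so the active-region assumption holds.

active; I_C ≈ 0.65 mA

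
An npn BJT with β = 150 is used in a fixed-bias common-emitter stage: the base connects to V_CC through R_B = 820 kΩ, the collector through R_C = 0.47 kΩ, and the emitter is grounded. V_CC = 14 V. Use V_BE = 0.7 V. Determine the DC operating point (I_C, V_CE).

I_C ≈ 2.4 mA, V_CE ≈ 13 V

Base loop: V_CC = I_B·R_B + V_BE, so I_B = (14 − 0.7)/820 kΩ = 0.0162 mA.
In the active region I_C = β·I_B = 150 × 0.0162 = 2.43 mA.
Collector loop: V_CE = V_CC − I_C·R_C = 14 − 2.43×0.47 = 12.9 V.
Since V_CE = 12.9 V > V_CE(sat) ≈ 0.2 V, the transistor is in the active region as assumed.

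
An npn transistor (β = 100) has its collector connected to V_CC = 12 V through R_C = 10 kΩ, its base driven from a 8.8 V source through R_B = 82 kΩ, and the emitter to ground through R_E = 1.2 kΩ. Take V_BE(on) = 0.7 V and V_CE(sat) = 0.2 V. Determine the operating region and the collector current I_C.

saturation; I_C ≈ 1 mA

Assume active: I_B = (8.8 − 0.7)/(82 + 101×1.2) = 0.0399 mA, I_C = β·I_B = 3.99 mA.
Then V_CE = 12 − 3.99×10 − 4.03×1.2 = -32.7 V < 0.2 V — the active assumption fails.
Re-solve with V_CE = 0.2 V. KCL at the emitter: V_E/R_E = (V_BB−0.7−V_E)/R_B + (V_CC−0.2−V_E)/R_C, giving V_E = 1.35 V.
I_C = (V_CC − 0.2 − V_E)/R_C = (11.8 − 1.35)/10 = 1.04 mA.
Check: I_B = (8.1 − 1.35)/82 = 0.0823 mA, and β·I_B = 8.23 mA > I_C, confirming saturation.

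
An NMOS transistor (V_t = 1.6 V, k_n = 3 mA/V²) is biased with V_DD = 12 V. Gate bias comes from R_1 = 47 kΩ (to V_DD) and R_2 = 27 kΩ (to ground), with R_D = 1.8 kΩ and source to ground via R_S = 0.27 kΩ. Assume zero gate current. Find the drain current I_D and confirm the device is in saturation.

V_G = V_DD·R_2/(R_1+R_2) = 12×27/74 = 4.38 V.
Assume saturation: I_D = (k_n/2)(V_GS − V_t)² with V_GS = V_G − I_D·R_S = 4.38 − 0.27·I_D.
Substituting gives 0.109·I_D² − 3.25·I_D + 11.6 = 0, with roots I_D = 4.14 or 25.6 mA.
The root I_D = 25.6 mA gives V_GS = -2.53 V ≤ V_t, so take I_D = 4.14 mA.
Then V_GS = 3.26 V and V_DS = V_DD − I_D(R_D+R_S) = 12 − 4.14×2.07 = 3.43 V.
Saturation requires V_DS ≥ V_GS − V_t = 1.66 V; 3.43 ≥ 1.66 ✓.

I_D ≈ 4.1 mA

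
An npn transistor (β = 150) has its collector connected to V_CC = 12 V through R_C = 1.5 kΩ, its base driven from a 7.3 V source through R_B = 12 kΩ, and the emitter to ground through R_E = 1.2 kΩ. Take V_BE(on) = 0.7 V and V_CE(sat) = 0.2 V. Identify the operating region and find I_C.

Assume active: I_B = (7.3 − 0.7)/(12 + 151×1.2) = 0.0342 mA, I_C = β·I_B = 5.12 mA.
Then V_CE = 12 − 5.12×1.5 − 5.16×1.2 = -1.88 V < 0.2 V — the active assumption fails.
Re-solve with V_CE = 0.2 V. KCL at the emitter: V_E/R_E = (V_BB−0.7−V_E)/R_B + (V_CC−0.2−V_E)/R_C, giving V_E = 5.32 V.
I_C = (V_CC − 0.2 − V_E)/R_C = (11.8 − 5.32)/1.5 = 4.32 mA.
Check: I_B = (6.6 − 5.32)/12 = 0.107 mA, and β·I_B = 16.1 mA > I_C, confirming saturation.

saturation; I_C ≈ 4.3 mA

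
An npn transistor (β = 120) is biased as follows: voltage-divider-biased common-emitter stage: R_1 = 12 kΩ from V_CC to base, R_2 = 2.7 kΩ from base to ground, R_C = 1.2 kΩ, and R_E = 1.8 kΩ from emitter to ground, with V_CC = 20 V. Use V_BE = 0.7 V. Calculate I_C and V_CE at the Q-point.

I_C ≈ 1.6 mA, V_CE ≈ 15 V

Thevenize the base divider: V_Th = V_CC·R_2/(R_1+R_2) = 20×2.7/14.7 = 3.67 V, R_Th = R_1‖R_2 = 2.2 kΩ.
Base-emitter loop: V_Th = I_B·R_Th + V_BE + (β+1)I_B·R_E, so I_B = (3.67 − 0.7) / (2.2 + 121×1.8) = 0.0135 mA.
I_C = β·I_B = 120×0.0135 = 1.62 mA, and I_E = (β+1)I_B = 1.64 mA.
V_CE = V_CC − I_C·R_C − I_E·R_E = 20 − 1.62×1.2 − 1.64×1.8 = 15.1 V.
V_CE = 15.1 V > 0.2 V confirms active-region operation.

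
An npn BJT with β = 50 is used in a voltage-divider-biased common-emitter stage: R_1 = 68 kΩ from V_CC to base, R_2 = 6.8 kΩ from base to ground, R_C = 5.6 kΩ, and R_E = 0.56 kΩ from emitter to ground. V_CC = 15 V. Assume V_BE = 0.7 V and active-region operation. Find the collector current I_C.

Thevenize the base divider: V_Th = V_CC·R_2/(R_1+R_2) = 15×6.8/74.8 = 1.36 V, R_Th = R_1‖R_2 = 6.18 kΩ.
Base-emitter loop: V_Th = I_B·R_Th + V_BE + (β+1)I_B·R_E, so I_B = (1.36 − 0.7) / (6.18 + 51×0.56) = 0.0191 mA.
I_C = β·I_B = 50×0.0191 = 0.955 mA, and I_E = (β+1)I_B = 0.974 mA.
V_CE = V_CC − I_C·R_C − I_E·R_E = 15 − 0.955×5.6 − 0.974×0.56 = 9.11 V.
V_CE = 9.11 V > 0.2 V confirms active-region operation.

I_C ≈ 0.96 mA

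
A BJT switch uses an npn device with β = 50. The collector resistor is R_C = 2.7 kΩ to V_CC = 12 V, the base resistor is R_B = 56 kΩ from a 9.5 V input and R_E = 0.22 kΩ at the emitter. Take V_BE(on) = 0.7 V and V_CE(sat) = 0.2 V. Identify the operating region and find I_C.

saturation; I_C ≈ 4 mA

Assume active: I_B = (9.5 − 0.7)/(56 + 51×0.22) = 0.131 mA, I_C = β·I_B = 6.55 mA.
Then V_CE = 12 − 6.55×2.7 − 6.68×0.22 = -7.14 V < 0.2 V — the active assumption fails.
Re-solve with V_CE = 0.2 V. KCL at the emitter: V_E/R_E = (V_BB−0.7−V_E)/R_B + (V_CC−0.2−V_E)/R_C, giving V_E = 0.918 V.
I_C = (V_CC − 0.2 − V_E)/R_C = (11.8 − 0.918)/2.7 = 4.03 mA.
Check: I_B = (8.8 − 0.918)/56 = 0.141 mA, and β·I_B = 7.04 mA > I_C, confirming saturation.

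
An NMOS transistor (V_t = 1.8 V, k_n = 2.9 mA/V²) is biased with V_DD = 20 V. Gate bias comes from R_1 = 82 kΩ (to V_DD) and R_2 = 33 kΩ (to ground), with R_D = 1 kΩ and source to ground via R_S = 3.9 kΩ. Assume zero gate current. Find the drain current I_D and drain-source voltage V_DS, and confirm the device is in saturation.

I_D ≈ 0.82 mA, V_DS ≈ 16 V

V_G = V_DD·R_2/(R_1+R_2) = 20×33/115 = 5.74 V.
Assume saturation: I_D = (k_n/2)(V_GS − V_t)² with V_GS = V_G − I_D·R_S = 5.74 − 3.9·I_D.
Substituting gives 22.1·I_D² − 45.6·I_D + 22.5 = 0, with roots I_D = 0.818 or 1.25 mA.
The root I_D = 1.25 mA gives V_GS = 0.872 V ≤ V_t, so take I_D = 0.818 mA.
Then V_GS = 2.55 V and V_DS = V_DD − I_D(R_D+R_S) = 20 − 0.818×4.9 = 16 V.
Saturation requires V_DS ≥ V_GS − V_t = 0.751 V; 16 ≥ 0.751 ✓.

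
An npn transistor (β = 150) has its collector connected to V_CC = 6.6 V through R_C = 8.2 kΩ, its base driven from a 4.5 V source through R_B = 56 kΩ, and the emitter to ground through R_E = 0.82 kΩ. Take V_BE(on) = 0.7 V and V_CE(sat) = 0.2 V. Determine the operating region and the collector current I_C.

Assume active: I_B = (4.5 − 0.7)/(56 + 151×0.82) = 0.0211 mA, I_C = β·I_B = 3.17 mA.
Then V_CE = 6.6 − 3.17×8.2 − 3.19×0.82 = -22 V < 0.2 V — the active assumption fails.
Re-solve with V_CE = 0.2 V. KCL at the emitter: V_E/R_E = (V_BB−0.7−V_E)/R_B + (V_CC−0.2−V_E)/R_C, giving V_E = 0.624 V.
I_C = (V_CC − 0.2 − V_E)/R_C = (6.4 − 0.624)/8.2 = 0.704 mA.
Check: I_B = (3.8 − 0.624)/56 = 0.0567 mA, and β·I_B = 8.51 mA > I_C, confirming saturation.

saturation; I_C ≈ 0.7 mA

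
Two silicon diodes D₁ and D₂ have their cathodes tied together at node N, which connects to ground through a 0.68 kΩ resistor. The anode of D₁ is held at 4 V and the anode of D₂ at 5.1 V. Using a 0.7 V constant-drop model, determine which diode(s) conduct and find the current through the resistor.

Assume both conduct. Then node N would need to be at both 4−0.7 = 3.3 V and 5.1−0.7 = 4.4 V, which is impossible.
Assume only D₂ conducts: V_N = 5.1 − 0.7 = 4.4 V, so I_R = 4.4/0.68 = 6.47 mA.
Check D₁: its anode-to-cathode voltage is 4 − 4.4 = -0.4 V < 0.7 V, so it is off. The assumption is consistent.

Only D₂ conducts; I_R ≈ 6.5 mA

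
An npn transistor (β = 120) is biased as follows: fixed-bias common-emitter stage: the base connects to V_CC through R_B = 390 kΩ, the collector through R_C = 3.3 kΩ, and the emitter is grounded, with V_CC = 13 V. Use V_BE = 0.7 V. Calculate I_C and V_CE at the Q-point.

I_C ≈ 3.8 mA, V_CE ≈ 0.51 V

Base loop: V_CC = I_B·R_B + V_BE, so I_B = (13 − 0.7)/390 kΩ = 0.0315 mA.
In the active region I_C = β·I_B = 120 × 0.0315 = 3.78 mA.
Collector loop: V_CE = V_CC − I_C·R_C = 13 − 3.78×3.3 = 0.511 V.
Since V_CE = 0.511 V > V_CE(sat) ≈ 0.2 V, the transistor is in the active region as assumed.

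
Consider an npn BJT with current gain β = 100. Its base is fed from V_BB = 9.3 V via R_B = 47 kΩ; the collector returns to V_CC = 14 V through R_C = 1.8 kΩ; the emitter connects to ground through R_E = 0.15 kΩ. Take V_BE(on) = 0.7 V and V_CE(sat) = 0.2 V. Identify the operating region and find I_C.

Assume active: I_B = (9.3 − 0.7)/(47 + 101×0.15) = 0.138 mA, I_C = β·I_B = 13.8 mA.
Then V_CE = 14 − 13.8×1.8 − 14×0.15 = -13 V < 0.2 V — the active assumption fails.
Re-solve with V_CE = 0.2 V. KCL at the emitter: V_E/R_E = (V_BB−0.7−V_E)/R_B + (V_CC−0.2−V_E)/R_C, giving V_E = 1.08 V.
I_C = (V_CC − 0.2 − V_E)/R_C = (13.8 − 1.08)/1.8 = 7.06 mA.
Check: I_B = (8.6 − 1.08)/47 = 0.16 mA, and β·I_B = 16 mA > I_C, confirming saturation.

saturation; I_C ≈ 7.1 mA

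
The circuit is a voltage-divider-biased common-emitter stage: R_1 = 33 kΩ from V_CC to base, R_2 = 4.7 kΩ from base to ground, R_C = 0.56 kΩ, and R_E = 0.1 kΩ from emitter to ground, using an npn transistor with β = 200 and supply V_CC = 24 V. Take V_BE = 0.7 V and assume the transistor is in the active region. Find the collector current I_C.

I_C ≈ 19 mA

Thevenize the base divider: V_Th = V_CC·R_2/(R_1+R_2) = 24×4.7/37.7 = 2.99 V, R_Th = R_1‖R_2 = 4.11 kΩ.
Base-emitter loop: V_Th = I_B·R_Th + V_BE + (β+1)I_B·R_E, so I_B = (2.99 − 0.7) / (4.11 + 201×0.1) = 0.0947 mA.
I_C = β·I_B = 200×0.0947 = 18.9 mA, and I_E = (β+1)I_B = 19 mA.
V_CE = V_CC − I_C·R_C − I_E·R_E = 24 − 18.9×0.56 − 19×0.1 = 11.5 V.
V_CE = 11.5 V > 0.2 V confirms active-region operation.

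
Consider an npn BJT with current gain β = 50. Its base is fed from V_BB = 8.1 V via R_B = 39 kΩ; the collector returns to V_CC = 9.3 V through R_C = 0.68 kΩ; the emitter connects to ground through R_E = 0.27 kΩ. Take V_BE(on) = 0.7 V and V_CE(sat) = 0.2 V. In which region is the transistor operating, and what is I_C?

Assume active. Base-emitter loop: I_B = (V_BB − V_BE)/(R_B + (β+1)R_E) = (8.1 − 0.7)/(39 + 51×0.27) = 0.14 mA.
I_C = β·I_B = 50×0.14 = 7.01 mA.
V_CE = V_CC − I_C·R_C − I_E·R_E = 9.3 − 7.01×0.68 − 7.15×0.27 = 2.6 V > V_CE(sat), so the active-region assumption holds.

active; I_C ≈ 7 mA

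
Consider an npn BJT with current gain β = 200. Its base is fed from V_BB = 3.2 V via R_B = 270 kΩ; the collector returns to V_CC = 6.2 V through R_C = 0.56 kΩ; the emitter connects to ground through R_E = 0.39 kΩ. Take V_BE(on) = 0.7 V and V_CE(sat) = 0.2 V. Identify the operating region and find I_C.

active; I_C ≈ 1.4 mA

Assume active. Base-emitter loop: I_B = (V_BB − V_BE)/(R_B + (β+1)R_E) = (3.2 − 0.7)/(270 + 201×0.39) = 0.00718 mA.
I_C = β·I_B = 200×0.00718 = 1.44 mA.
V_CE = V_CC − I_C·R_C − I_E·R_E = 6.2 − 1.44×0.56 − 1.44×0.39 = 4.83 V > V_CE(sat), so the active-region assumption holds.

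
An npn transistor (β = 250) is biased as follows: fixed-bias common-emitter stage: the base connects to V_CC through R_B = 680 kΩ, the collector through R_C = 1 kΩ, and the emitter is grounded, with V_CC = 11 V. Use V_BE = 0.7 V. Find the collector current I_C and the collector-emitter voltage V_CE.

Base loop: V_CC = I_B·R_B + V_BE, so I_B = (11 − 0.7)/680 kΩ = 0.0151 mA.
In the active region I_C = β·I_B = 250 × 0.0151 = 3.79 mA.
Collector loop: V_CE = V_CC − I_C·R_C = 11 − 3.79×1 = 7.21 V.
Since V_CE = 7.21 V > V_CE(sat) ≈ 0.2 V, the transistor is in the active region as assumed.

I_C ≈ 3.8 mA, V_CE ≈ 7.2 V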